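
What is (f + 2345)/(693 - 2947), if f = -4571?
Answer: 159/161 ≈ 0.98758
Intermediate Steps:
(f + 2345)/(693 - 2947) = (-4571 + 2345)/(693 - 2947) = -2226/(-2254) = -2226*(-1/2254) = 159/161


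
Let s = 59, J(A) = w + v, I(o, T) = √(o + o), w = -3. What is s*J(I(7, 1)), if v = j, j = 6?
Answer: 177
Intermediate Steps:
v = 6
I(o, T) = √2*√o (I(o, T) = √(2*o) = √2*√o)
J(A) = 3 (J(A) = -3 + 6 = 3)
s*J(I(7, 1)) = 59*3 = 177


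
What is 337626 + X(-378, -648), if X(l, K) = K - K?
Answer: 337626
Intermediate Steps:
X(l, K) = 0
337626 + X(-378, -648) = 337626 + 0 = 337626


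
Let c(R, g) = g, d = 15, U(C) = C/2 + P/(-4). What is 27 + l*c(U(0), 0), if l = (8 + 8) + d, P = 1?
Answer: 27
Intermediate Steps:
U(C) = -¼ + C/2 (U(C) = C/2 + 1/(-4) = C*(½) + 1*(-¼) = C/2 - ¼ = -¼ + C/2)
l = 31 (l = (8 + 8) + 15 = 16 + 15 = 31)
27 + l*c(U(0), 0) = 27 + 31*0 = 27 + 0 = 27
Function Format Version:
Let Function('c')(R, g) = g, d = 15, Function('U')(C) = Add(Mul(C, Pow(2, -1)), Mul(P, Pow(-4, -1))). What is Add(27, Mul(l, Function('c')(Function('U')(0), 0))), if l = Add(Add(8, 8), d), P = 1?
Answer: 27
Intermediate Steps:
Function('U')(C) = Add(Rational(-1, 4), Mul(Rational(1, 2), C)) (Function('U')(C) = Add(Mul(C, Pow(2, -1)), Mul(1, Pow(-4, -1))) = Add(Mul(C, Rational(1, 2)), Mul(1, Rational(-1, 4))) = Add(Mul(Rational(1, 2), C), Rational(-1, 4)) = Add(Rational(-1, 4), Mul(Rational(1, 2), C)))
l = 31 (l = Add(Add(8, 8), 15) = Add(16, 15) = 31)
Add(27, Mul(l, Function('c')(Function('U')(0), 0))) = Add(27, Mul(31, 0)) = Add(27, 0) = 27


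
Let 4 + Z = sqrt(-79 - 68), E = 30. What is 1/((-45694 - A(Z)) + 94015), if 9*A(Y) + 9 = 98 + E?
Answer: 9/434770 ≈ 2.0701e-5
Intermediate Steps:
Z = -4 + 7*I*sqrt(3) (Z = -4 + sqrt(-79 - 68) = -4 + sqrt(-147) = -4 + 7*I*sqrt(3) ≈ -4.0 + 12.124*I)
A(Y) = 119/9 (A(Y) = -1 + (98 + 30)/9 = -1 + (1/9)*128 = -1 + 128/9 = 119/9)
1/((-45694 - A(Z)) + 94015) = 1/((-45694 - 1*119/9) + 94015) = 1/((-45694 - 119/9) + 94015) = 1/(-411365/9 + 94015) = 1/(434770/9) = 9/434770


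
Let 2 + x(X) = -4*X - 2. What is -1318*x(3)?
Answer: 21088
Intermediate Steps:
x(X) = -4 - 4*X (x(X) = -2 + (-4*X - 2) = -2 + (-2 - 4*X) = -4 - 4*X)
-1318*x(3) = -1318*(-4 - 4*3) = -1318*(-4 - 12) = -1318*(-16) = 21088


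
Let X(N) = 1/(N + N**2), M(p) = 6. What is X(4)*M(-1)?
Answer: 3/10 ≈ 0.30000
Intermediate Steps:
X(4)*M(-1) = (1/(4*(1 + 4)))*6 = ((1/4)/5)*6 = ((1/4)*(1/5))*6 = (1/20)*6 = 3/10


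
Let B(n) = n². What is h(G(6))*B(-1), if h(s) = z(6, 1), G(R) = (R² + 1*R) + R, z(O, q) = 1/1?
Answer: 1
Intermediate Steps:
z(O, q) = 1
G(R) = R² + 2*R (G(R) = (R² + R) + R = (R + R²) + R = R² + 2*R)
h(s) = 1
h(G(6))*B(-1) = 1*(-1)² = 1*1 = 1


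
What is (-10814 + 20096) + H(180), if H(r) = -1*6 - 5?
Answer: 9271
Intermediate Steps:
H(r) = -11 (H(r) = -6 - 5 = -11)
(-10814 + 20096) + H(180) = (-10814 + 20096) - 11 = 9282 - 11 = 9271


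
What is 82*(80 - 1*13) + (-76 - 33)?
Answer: 5385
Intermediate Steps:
82*(80 - 1*13) + (-76 - 33) = 82*(80 - 13) - 109 = 82*67 - 109 = 5494 - 109 = 5385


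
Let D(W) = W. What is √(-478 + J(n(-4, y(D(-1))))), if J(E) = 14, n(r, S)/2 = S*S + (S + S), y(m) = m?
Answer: 4*I*√29 ≈ 21.541*I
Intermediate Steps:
n(r, S) = 2*S² + 4*S (n(r, S) = 2*(S*S + (S + S)) = 2*(S² + 2*S) = 2*S² + 4*S)
√(-478 + J(n(-4, y(D(-1))))) = √(-478 + 14) = √(-464) = 4*I*√29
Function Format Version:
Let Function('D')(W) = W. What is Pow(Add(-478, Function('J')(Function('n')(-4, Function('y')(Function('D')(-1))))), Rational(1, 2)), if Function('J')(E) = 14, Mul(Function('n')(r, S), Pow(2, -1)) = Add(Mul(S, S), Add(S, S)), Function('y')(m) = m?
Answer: Mul(4, I, Pow(29, Rational(1, 2))) ≈ Mul(21.541, I)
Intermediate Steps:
Function('n')(r, S) = Add(Mul(2, Pow(S, 2)), Mul(4, S)) (Function('n')(r, S) = Mul(2, Add(Mul(S, S), Add(S, S))) = Mul(2, Add(Pow(S, 2), Mul(2, S))) = Add(Mul(2, Pow(S, 2)), Mul(4, S)))
Pow(Add(-478, Function('J')(Function('n')(-4, Function('y')(Function('D')(-1))))), Rational(1, 2)) = Pow(Add(-478, 14), Rational(1, 2)) = Pow(-464, Rational(1, 2)) = Mul(4, I, Pow(29, Rational(1, 2)))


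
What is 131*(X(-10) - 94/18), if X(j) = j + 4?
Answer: -13231/9 ≈ -1470.1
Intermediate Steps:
X(j) = 4 + j
131*(X(-10) - 94/18) = 131*((4 - 10) - 94/18) = 131*(-6 - 94*1/18) = 131*(-6 - 47/9) = 131*(-101/9) = -13231/9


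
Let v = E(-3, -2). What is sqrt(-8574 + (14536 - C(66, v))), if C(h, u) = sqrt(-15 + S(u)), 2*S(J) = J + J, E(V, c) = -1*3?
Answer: sqrt(5962 - 3*I*sqrt(2)) ≈ 77.214 - 0.0275*I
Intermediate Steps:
E(V, c) = -3
S(J) = J (S(J) = (J + J)/2 = (2*J)/2 = J)
v = -3
C(h, u) = sqrt(-15 + u)
sqrt(-8574 + (14536 - C(66, v))) = sqrt(-8574 + (14536 - sqrt(-15 - 3))) = sqrt(-8574 + (14536 - sqrt(-18))) = sqrt(-8574 + (14536 - 3*I*sqrt(2))) = sqrt(5962 - 3*I*sqrt(2))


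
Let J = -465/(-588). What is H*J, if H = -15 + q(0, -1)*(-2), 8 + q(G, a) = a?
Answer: 465/196 ≈ 2.3724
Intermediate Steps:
q(G, a) = -8 + a
H = 3 (H = -15 + (-8 - 1)*(-2) = -15 - 9*(-2) = -15 + 18 = 3)
J = 155/196 (J = -465*(-1/588) = 155/196 ≈ 0.79082)
H*J = 3*(155/196) = 465/196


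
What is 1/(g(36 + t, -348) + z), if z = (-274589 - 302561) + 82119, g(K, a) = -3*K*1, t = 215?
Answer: -1/495784 ≈ -2.0170e-6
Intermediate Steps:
g(K, a) = -3*K
z = -495031 (z = -577150 + 82119 = -495031)
1/(g(36 + t, -348) + z) = 1/(-3*(36 + 215) - 495031) = 1/(-3*251 - 495031) = 1/(-753 - 495031) = 1/(-495784) = -1/495784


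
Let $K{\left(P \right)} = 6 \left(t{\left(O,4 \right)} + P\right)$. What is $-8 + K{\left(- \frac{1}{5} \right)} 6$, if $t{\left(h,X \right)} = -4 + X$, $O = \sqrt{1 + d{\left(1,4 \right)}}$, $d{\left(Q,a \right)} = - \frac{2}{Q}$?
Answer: $- \frac{76}{5} \approx -15.2$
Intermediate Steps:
$O = i$ ($O = \sqrt{1 - \frac{2}{1}} = \sqrt{1 - 2} = \sqrt{-1} = i \approx 1.0 i$)
$K{\left(P \right)} = 6 P$ ($K{\left(P \right)} = 6 \left(\left(-4 + 4\right) + P\right) = 6 \left(0 + P\right) = 6 P$)
$-8 + K{\left(- \frac{1}{5} \right)} 6 = -8 + 6 \left(- \frac{1}{5}\right) 6 = -8 - \frac{36}{5} = - \frac{76}{5}$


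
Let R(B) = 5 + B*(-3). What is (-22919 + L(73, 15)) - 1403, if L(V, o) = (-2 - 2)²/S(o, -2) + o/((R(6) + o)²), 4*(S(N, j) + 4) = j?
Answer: -875585/36 ≈ -24322.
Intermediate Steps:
R(B) = 5 - 3*B
S(N, j) = -4 + j/4
L(V, o) = -32/9 + o/(-13 + o)² (L(V, o) = (-2 - 2)²/(-4 + (¼)*(-2)) + o/(((5 - 3*6) + o)²) = (-4)²/(-4 - ½) + o/(((5 - 18) + o)²) = 16/(-9/2) + o/((-13 + o)²) = 16*(-2/9) + o/(-13 + o)² = -32/9 + o/(-13 + o)²)
(-22919 + L(73, 15)) - 1403 = (-22919 + (-32/9 + 15/(-13 + 15)²)) - 1403 = (-22919 + (-32/9 + 15/2²)) - 1403 = (-22919 + (-32/9 + 15*(¼))) - 1403 = (-22919 + (-32/9 + 15/4)) - 1403 = (-22919 + 7/36) - 1403 = -825077/36 - 1403 = -875585/36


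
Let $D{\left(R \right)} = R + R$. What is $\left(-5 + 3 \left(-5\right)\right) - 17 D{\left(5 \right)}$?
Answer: $-190$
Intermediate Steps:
$D{\left(R \right)} = 2 R$
$\left(-5 + 3 \left(-5\right)\right) - 17 D{\left(5 \right)} = \left(-5 + 3 \left(-5\right)\right) - 17 \cdot 2 \cdot 5 = \left(-5 - 15\right) - 170 = -20 - 170 = -190$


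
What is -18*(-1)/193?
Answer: 18/193 ≈ 0.093264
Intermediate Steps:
-18*(-1)/193 = 18*(1/193) = 18/193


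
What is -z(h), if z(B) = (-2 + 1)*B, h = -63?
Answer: -63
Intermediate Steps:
z(B) = -B
-z(h) = -(-1)*(-63) = -1*63 = -63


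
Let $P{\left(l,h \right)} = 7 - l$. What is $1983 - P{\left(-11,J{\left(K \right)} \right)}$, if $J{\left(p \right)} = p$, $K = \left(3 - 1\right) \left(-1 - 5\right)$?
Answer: $1965$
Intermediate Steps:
$K = -12$ ($K = 2 \left(-6\right) = -12$)
$1983 - P{\left(-11,J{\left(K \right)} \right)} = 1983 - \left(7 - -11\right) = 1983 - \left(7 + 11\right) = 1983 - 18 = 1965$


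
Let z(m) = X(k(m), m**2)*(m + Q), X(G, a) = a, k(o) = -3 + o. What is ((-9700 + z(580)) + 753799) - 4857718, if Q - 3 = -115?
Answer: 153321581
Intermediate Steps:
Q = -112 (Q = 3 - 115 = -112)
z(m) = m**2*(-112 + m) (z(m) = m**2*(m - 112) = m**2*(-112 + m))
((-9700 + z(580)) + 753799) - 4857718 = ((-9700 + 580**2*(-112 + 580)) + 753799) - 4857718 = ((-9700 + 336400*468) + 753799) - 4857718 = ((-9700 + 157435200) + 753799) - 4857718 = (157425500 + 753799) - 4857718 = 158179299 - 4857718 = 153321581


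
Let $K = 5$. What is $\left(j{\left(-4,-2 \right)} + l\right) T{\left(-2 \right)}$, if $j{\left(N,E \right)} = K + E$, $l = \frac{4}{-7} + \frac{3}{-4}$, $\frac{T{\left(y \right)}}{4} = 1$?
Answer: $\frac{47}{7} \approx 6.7143$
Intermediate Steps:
$T{\left(y \right)} = 4$ ($T{\left(y \right)} = 4 \cdot 1 = 4$)
$l = - \frac{37}{28}$ ($l = 4 \left(- \frac{1}{7}\right) + 3 \left(- \frac{1}{4}\right) = - \frac{4}{7} - \frac{3}{4} = - \frac{37}{28} \approx -1.3214$)
$j{\left(N,E \right)} = 5 + E$
$\left(j{\left(-4,-2 \right)} + l\right) T{\left(-2 \right)} = \left(\left(5 - 2\right) - \frac{37}{28}\right) 4 = \left(3 - \frac{37}{28}\right) 4 = \frac{47}{28} \cdot 4 = \frac{47}{7}$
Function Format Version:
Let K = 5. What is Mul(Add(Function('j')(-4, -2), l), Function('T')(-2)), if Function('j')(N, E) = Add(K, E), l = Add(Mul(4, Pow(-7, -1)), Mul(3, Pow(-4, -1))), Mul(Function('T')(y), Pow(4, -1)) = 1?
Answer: Rational(47, 7) ≈ 6.7143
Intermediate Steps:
Function('T')(y) = 4 (Function('T')(y) = Mul(4, 1) = 4)
l = Rational(-37, 28) (l = Add(Mul(4, Rational(-1, 7)), Mul(3, Rational(-1, 4))) = Add(Rational(-4, 7), Rational(-3, 4)) = Rational(-37, 28) ≈ -1.3214)
Function('j')(N, E) = Add(5, E)
Mul(Add(Function('j')(-4, -2), l), Function('T')(-2)) = Mul(Add(Add(5, -2), Rational(-37, 28)), 4) = Mul(Add(3, Rational(-37, 28)), 4) = Mul(Rational(47, 28), 4) = Rational(47, 7)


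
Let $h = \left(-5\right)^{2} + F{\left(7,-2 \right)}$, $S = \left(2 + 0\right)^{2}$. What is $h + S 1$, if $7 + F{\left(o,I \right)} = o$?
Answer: $29$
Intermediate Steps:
$F{\left(o,I \right)} = -7 + o$
$S = 4$ ($S = 2^{2} = 4$)
$h = 25$ ($h = \left(-5\right)^{2} + \left(-7 + 7\right) = 25 + 0 = 25$)
$h + S 1 = 25 + 4 \cdot 1 = 25 + 4 = 29$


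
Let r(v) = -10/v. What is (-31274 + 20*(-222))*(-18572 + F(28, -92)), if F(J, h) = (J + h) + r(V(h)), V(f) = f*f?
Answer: 1408337965349/2116 ≈ 6.6557e+8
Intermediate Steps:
V(f) = f²
F(J, h) = J + h - 10/h² (F(J, h) = (J + h) - 10/h² = J + h - 10/h²)
(-31274 + 20*(-222))*(-18572 + F(28, -92)) = (-31274 + 20*(-222))*(-18572 + (28 - 92 - 10/(-92)²)) = (-31274 - 4440)*(-18572 + (28 - 92 - 10*1/8464)) = -35714*(-18572 + (28 - 92 - 5/4232)) = -35714*(-18572 - 270853/4232) = -35714*(-78867557/4232) = 1408337965349/2116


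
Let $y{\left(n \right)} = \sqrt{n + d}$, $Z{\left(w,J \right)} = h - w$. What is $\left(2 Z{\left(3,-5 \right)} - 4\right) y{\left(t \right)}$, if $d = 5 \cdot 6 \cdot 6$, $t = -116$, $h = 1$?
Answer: $-64$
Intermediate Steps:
$Z{\left(w,J \right)} = 1 - w$
$d = 180$ ($d = 30 \cdot 6 = 180$)
$y{\left(n \right)} = \sqrt{180 + n}$ ($y{\left(n \right)} = \sqrt{n + 180} = \sqrt{180 + n}$)
$\left(2 Z{\left(3,-5 \right)} - 4\right) y{\left(t \right)} = \left(2 \left(1 - 3\right) - 4\right) \sqrt{180 - 116} = \left(2 \left(1 - 3\right) - 4\right) \sqrt{64} = \left(2 \left(-2\right) - 4\right) 8 = \left(-4 - 4\right) 8 = \left(-8\right) 8 = -64$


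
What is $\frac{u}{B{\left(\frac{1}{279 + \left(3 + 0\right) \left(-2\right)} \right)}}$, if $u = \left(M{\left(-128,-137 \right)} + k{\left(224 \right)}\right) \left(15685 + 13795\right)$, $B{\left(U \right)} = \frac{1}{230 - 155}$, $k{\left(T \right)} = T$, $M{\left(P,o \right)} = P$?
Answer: $212256000$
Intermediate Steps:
$B{\left(U \right)} = \frac{1}{75}$
$u = 2830080$ ($u = \left(-128 + 224\right) \left(15685 + 13795\right) = 96 \cdot 29480 = 2830080$)
$\frac{u}{B{\left(\frac{1}{279 + \left(3 + 0\right) \left(-2\right)} \right)}} = 2830080 \frac{1}{\frac{1}{75}} = 2830080 \cdot 75 = 212256000$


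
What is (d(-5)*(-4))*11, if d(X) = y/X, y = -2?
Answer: -88/5 ≈ -17.600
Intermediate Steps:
d(X) = -2/X
(d(-5)*(-4))*11 = (-2/(-5)*(-4))*11 = (-2*(-⅕)*(-4))*11 = ((⅖)*(-4))*11 = -8/5*11 = -88/5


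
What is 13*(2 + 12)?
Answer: 182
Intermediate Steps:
13*(2 + 12) = 13*14 = 182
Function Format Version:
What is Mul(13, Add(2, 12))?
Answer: 182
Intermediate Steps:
Mul(13, Add(2, 12)) = Mul(13, 14) = 182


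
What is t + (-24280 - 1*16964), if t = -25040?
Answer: -66284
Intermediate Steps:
t + (-24280 - 1*16964) = -25040 + (-24280 - 1*16964) = -25040 + (-24280 - 16964) = -25040 - 41244 = -66284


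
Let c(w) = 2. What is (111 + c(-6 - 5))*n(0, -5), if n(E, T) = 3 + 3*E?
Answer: 339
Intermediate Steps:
(111 + c(-6 - 5))*n(0, -5) = (111 + 2)*(3 + 3*0) = 113*(3 + 0) = 113*3 = 339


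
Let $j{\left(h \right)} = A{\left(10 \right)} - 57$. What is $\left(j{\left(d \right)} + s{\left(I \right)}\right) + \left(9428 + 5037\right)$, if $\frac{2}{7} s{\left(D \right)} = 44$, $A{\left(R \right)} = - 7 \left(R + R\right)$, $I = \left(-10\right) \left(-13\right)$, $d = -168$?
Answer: $14422$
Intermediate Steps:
$I = 130$
$A{\left(R \right)} = - 14 R$ ($A{\left(R \right)} = - 7 \cdot 2 R = - 14 R$)
$s{\left(D \right)} = 154$ ($s{\left(D \right)} = \frac{7}{2} \cdot 44 = 154$)
$j{\left(h \right)} = -197$ ($j{\left(h \right)} = \left(-14\right) 10 - 57 = -140 - 57 = -197$)
$\left(j{\left(d \right)} + s{\left(I \right)}\right) + \left(9428 + 5037\right) = \left(-197 + 154\right) + \left(9428 + 5037\right) = -43 + 14465 = 14422$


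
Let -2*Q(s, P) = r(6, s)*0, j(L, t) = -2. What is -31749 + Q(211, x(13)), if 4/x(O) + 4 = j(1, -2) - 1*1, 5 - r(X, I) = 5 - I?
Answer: -31749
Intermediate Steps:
r(X, I) = I (r(X, I) = 5 - (5 - I) = 5 + (-5 + I) = I)
x(O) = -4/7 (x(O) = 4/(-4 + (-2 - 1*1)) = 4/(-4 + (-2 - 1)) = 4/(-4 - 3) = 4/(-7) = 4*(-⅐) = -4/7)
Q(s, P) = 0 (Q(s, P) = -s*0/2 = -½*0 = 0)
-31749 + Q(211, x(13)) = -31749 + 0 = -31749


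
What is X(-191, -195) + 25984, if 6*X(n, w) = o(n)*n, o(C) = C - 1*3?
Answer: 96479/3 ≈ 32160.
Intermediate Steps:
o(C) = -3 + C (o(C) = C - 3 = -3 + C)
X(n, w) = n*(-3 + n)/6 (X(n, w) = ((-3 + n)*n)/6 = (n*(-3 + n))/6 = n*(-3 + n)/6)
X(-191, -195) + 25984 = (1/6)*(-191)*(-3 - 191) + 25984 = (1/6)*(-191)*(-194) + 25984 = 18527/3 + 25984 = 96479/3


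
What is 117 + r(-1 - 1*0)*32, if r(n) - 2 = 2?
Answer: 245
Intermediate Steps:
r(n) = 4 (r(n) = 2 + 2 = 4)
117 + r(-1 - 1*0)*32 = 117 + 4*32 = 117 + 128 = 245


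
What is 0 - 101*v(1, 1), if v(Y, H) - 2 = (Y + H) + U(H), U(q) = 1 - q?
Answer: -404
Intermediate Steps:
v(Y, H) = 3 + Y (v(Y, H) = 2 + ((Y + H) + (1 - H)) = 2 + ((H + Y) + (1 - H)) = 2 + (1 + Y) = 3 + Y)
0 - 101*v(1, 1) = 0 - 101*(3 + 1) = 0 - 101*4 = 0 - 404 = -404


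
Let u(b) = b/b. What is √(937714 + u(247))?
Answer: 29*√1115 ≈ 968.36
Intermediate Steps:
u(b) = 1
√(937714 + u(247)) = √(937714 + 1) = √937715 = 29*√1115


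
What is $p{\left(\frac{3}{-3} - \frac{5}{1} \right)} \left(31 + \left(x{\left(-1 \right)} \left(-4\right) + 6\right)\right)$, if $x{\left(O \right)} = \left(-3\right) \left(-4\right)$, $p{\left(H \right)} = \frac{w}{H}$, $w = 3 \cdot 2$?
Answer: $11$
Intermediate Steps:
$w = 6$
$p{\left(H \right)} = \frac{6}{H}$
$x{\left(O \right)} = 12$
$p{\left(\frac{3}{-3} - \frac{5}{1} \right)} \left(31 + \left(x{\left(-1 \right)} \left(-4\right) + 6\right)\right) = \frac{6}{\frac{3}{-3} - \frac{5}{1}} \left(31 + \left(12 \left(-4\right) + 6\right)\right) = \frac{6}{3 \left(- \frac{1}{3}\right) - 5} \left(31 + \left(-48 + 6\right)\right) = \frac{6}{-1 - 5} \left(31 - 42\right) = \frac{6}{-6} \left(-11\right) = 6 \left(- \frac{1}{6}\right) \left(-11\right) = \left(-1\right) \left(-11\right) = 11$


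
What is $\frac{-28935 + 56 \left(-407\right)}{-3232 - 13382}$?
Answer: $\frac{3979}{1278} \approx 3.1135$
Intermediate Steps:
$\frac{-28935 + 56 \left(-407\right)}{-3232 - 13382} = \frac{-28935 - 22792}{-16614} = \left(-51727\right) \left(- \frac{1}{16614}\right) = \frac{3979}{1278}$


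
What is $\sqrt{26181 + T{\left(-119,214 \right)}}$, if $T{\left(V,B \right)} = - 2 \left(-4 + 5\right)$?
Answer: $\sqrt{26179} \approx 161.8$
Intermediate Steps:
$T{\left(V,B \right)} = -2$ ($T{\left(V,B \right)} = \left(-2\right) 1 = -2$)
$\sqrt{26181 + T{\left(-119,214 \right)}} = \sqrt{26181 - 2} = \sqrt{26179}$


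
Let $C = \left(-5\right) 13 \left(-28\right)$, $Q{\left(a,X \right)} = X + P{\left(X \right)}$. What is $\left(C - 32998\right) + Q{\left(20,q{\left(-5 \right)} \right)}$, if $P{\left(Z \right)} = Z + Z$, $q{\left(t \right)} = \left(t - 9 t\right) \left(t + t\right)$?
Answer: $-32378$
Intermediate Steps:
$q{\left(t \right)} = - 16 t^{2}$ ($q{\left(t \right)} = - 8 t 2 t = - 16 t^{2}$)
$P{\left(Z \right)} = 2 Z$
$Q{\left(a,X \right)} = 3 X$ ($Q{\left(a,X \right)} = X + 2 X = 3 X$)
$C = 1820$ ($C = \left(-65\right) \left(-28\right) = 1820$)
$\left(C - 32998\right) + Q{\left(20,q{\left(-5 \right)} \right)} = \left(1820 - 32998\right) + 3 \left(- 16 \left(-5\right)^{2}\right) = -31178 + 3 \left(\left(-16\right) 25\right) = -31178 + 3 \left(-400\right) = -31178 - 1200 = -32378$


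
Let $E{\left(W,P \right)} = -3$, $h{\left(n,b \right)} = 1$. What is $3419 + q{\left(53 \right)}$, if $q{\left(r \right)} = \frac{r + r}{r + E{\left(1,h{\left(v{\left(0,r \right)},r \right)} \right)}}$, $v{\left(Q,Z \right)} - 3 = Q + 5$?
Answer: $\frac{85528}{25} \approx 3421.1$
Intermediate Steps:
$v{\left(Q,Z \right)} = 8 + Q$ ($v{\left(Q,Z \right)} = 3 + \left(Q + 5\right) = 3 + \left(5 + Q\right) = 8 + Q$)
$q{\left(r \right)} = \frac{2 r}{-3 + r}$ ($q{\left(r \right)} = \frac{r + r}{r - 3} = \frac{2 r}{-3 + r}$)
$3419 + q{\left(53 \right)} = 3419 + 2 \cdot 53 \frac{1}{-3 + 53} = 3419 + 2 \cdot 53 \cdot \frac{1}{50} = 3419 + \frac{53}{25} = \frac{85528}{25}$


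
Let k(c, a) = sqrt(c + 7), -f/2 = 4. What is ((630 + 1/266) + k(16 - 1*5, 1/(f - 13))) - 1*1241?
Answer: -162525/266 + 3*sqrt(2) ≈ -606.75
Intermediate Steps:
f = -8 (f = -2*4 = -8)
k(c, a) = sqrt(7 + c)
((630 + 1/266) + k(16 - 1*5, 1/(f - 13))) - 1*1241 = ((630 + 1/266) + sqrt(7 + (16 - 1*5))) - 1*1241 = ((630 + 1/266) + sqrt(7 + (16 - 5))) - 1241 = (167581/266 + sqrt(7 + 11)) - 1241 = (167581/266 + sqrt(18)) - 1241 = (167581/266 + 3*sqrt(2)) - 1241 = -162525/266 + 3*sqrt(2)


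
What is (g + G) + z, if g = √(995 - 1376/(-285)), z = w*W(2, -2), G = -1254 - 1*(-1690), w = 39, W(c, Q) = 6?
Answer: 670 + √81211035/285 ≈ 701.62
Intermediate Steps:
G = 436 (G = -1254 + 1690 = 436)
z = 234 (z = 39*6 = 234)
g = √81211035/285 (g = √(995 - 1376*(-1/285)) = √(995 + 1376/285) = √(284951/285) = √81211035/285 ≈ 31.620)
(g + G) + z = (√81211035/285 + 436) + 234 = (436 + √81211035/285) + 234 = 670 + √81211035/285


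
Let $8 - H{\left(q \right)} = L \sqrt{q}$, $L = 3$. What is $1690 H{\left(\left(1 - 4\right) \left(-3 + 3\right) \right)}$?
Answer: $13520$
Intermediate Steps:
$H{\left(q \right)} = 8 - 3 \sqrt{q}$
$1690 H{\left(\left(1 - 4\right) \left(-3 + 3\right) \right)} = 1690 \left(8 - 3 \sqrt{\left(1 - 4\right) \left(-3 + 3\right)}\right) = 1690 \left(8 - 3 \sqrt{\left(-3\right) 0}\right) = 1690 \left(8 - 3 \sqrt{0}\right) = 1690 \left(8 - 0\right) = 1690 \left(8 + 0\right) = 1690 \cdot 8 = 13520$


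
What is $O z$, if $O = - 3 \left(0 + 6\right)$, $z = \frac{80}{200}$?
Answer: $- \frac{36}{5} \approx -7.2$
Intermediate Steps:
$z = \frac{2}{5}$ ($z = 80 \cdot \frac{1}{200} = \frac{2}{5} \approx 0.4$)
$O = -18$ ($O = \left(-3\right) 6 = -18$)
$O z = \left(-18\right) \frac{2}{5} = - \frac{36}{5}$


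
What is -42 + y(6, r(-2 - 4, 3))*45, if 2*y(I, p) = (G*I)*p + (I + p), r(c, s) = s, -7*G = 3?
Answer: -183/14 ≈ -13.071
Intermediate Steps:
G = -3/7 (G = -⅐*3 = -3/7 ≈ -0.42857)
y(I, p) = I/2 + p/2 - 3*I*p/14 (y(I, p) = ((-3*I/7)*p + (I + p))/2 = (-3*I*p/7 + (I + p))/2 = (I + p - 3*I*p/7)/2 = I/2 + p/2 - 3*I*p/14)
-42 + y(6, r(-2 - 4, 3))*45 = -42 + ((½)*6 + (½)*3 - 3/14*6*3)*45 = -42 + (3 + 3/2 - 27/7)*45 = -42 + (9/14)*45 = -42 + 405/14 = -183/14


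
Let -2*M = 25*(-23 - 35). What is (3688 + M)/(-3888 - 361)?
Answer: -4413/4249 ≈ -1.0386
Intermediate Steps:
M = 725 (M = -25*(-23 - 35)/2 = -25*(-58)/2 = -½*(-1450) = 725)
(3688 + M)/(-3888 - 361) = (3688 + 725)/(-3888 - 361) = 4413/(-4249) = 4413*(-1/4249) = -4413/4249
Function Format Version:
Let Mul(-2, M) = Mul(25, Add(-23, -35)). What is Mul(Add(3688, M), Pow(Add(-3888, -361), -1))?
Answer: Rational(-4413, 4249) ≈ -1.0386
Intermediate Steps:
M = 725 (M = Mul(Rational(-1, 2), Mul(25, Add(-23, -35))) = Mul(Rational(-1, 2), Mul(25, -58)) = Mul(Rational(-1, 2), -1450) = 725)
Mul(Add(3688, M), Pow(Add(-3888, -361), -1)) = Mul(Add(3688, 725), Pow(Add(-3888, -361), -1)) = Mul(4413, Pow(-4249, -1)) = Mul(4413, Rational(-1, 4249)) = Rational(-4413, 4249)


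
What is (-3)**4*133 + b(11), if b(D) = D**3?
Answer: 12104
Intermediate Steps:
(-3)**4*133 + b(11) = (-3)**4*133 + 11**3 = 81*133 + 1331 = 10773 + 1331 = 12104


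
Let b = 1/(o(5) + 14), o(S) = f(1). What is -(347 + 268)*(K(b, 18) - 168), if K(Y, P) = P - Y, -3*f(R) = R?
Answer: 92295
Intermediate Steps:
f(R) = -R/3
o(S) = -1/3 (o(S) = -1/3*1 = -1/3)
b = 3/41 (b = 1/(-1/3 + 14) = 1/(41/3) = 3/41 ≈ 0.073171)
-(347 + 268)*(K(b, 18) - 168) = -(347 + 268)*((18 - 1*3/41) - 168) = -615*((18 - 3/41) - 168) = -615*(735/41 - 168) = -615*(-6153)/41 = -1*(-92295) = 92295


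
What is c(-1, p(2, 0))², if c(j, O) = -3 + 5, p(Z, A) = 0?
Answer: 4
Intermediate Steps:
c(j, O) = 2
c(-1, p(2, 0))² = 2² = 4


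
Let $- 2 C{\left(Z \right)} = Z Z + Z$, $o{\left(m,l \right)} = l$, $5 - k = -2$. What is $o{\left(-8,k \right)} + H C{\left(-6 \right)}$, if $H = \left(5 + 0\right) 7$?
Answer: $-518$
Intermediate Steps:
$k = 7$ ($k = 5 - -2 = 5 + 2 = 7$)
$H = 35$ ($H = 5 \cdot 7 = 35$)
$C{\left(Z \right)} = - \frac{Z}{2} - \frac{Z^{2}}{2}$ ($C{\left(Z \right)} = - \frac{Z Z + Z}{2} = - \frac{Z^{2} + Z}{2} = - \frac{Z + Z^{2}}{2} = - \frac{Z}{2} - \frac{Z^{2}}{2}$)
$o{\left(-8,k \right)} + H C{\left(-6 \right)} = 7 + 35 \left(\left(- \frac{1}{2}\right) \left(-6\right) \left(1 - 6\right)\right) = 7 + 35 \left(\left(- \frac{1}{2}\right) \left(-6\right) \left(-5\right)\right) = 7 + 35 \left(-15\right) = 7 - 525 = -518$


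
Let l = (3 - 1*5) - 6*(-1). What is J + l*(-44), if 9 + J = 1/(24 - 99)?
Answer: -13876/75 ≈ -185.01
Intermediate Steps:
l = 4 (l = (3 - 5) + 6 = -2 + 6 = 4)
J = -676/75 (J = -9 + 1/(24 - 99) = -9 + 1/(-75) = -9 - 1/75 = -676/75 ≈ -9.0133)
J + l*(-44) = -676/75 + 4*(-44) = -676/75 - 176 = -13876/75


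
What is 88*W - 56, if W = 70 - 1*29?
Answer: 3552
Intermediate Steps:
W = 41 (W = 70 - 29 = 41)
88*W - 56 = 88*41 - 56 = 3608 - 56 = 3552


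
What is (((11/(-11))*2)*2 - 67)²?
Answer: 5041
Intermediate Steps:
(((11/(-11))*2)*2 - 67)² = (((11*(-1/11))*2)*2 - 67)² = (-1*2*2 - 67)² = (-2*2 - 67)² = (-4 - 67)² = (-71)² = 5041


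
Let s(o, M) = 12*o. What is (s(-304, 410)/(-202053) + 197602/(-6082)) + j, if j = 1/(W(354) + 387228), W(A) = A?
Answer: -2577671362658299/79382371292562 ≈ -32.472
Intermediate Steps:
j = 1/387582 (j = 1/(354 + 387228) = 1/387582 ≈ 2.5801e-6)
(s(-304, 410)/(-202053) + 197602/(-6082)) + j = ((12*(-304))/(-202053) + 197602/(-6082)) + 1/387582 = (-3648*(-1/202053) + 197602*(-1/6082)) + 1/387582 = (1216/67351 - 98801/3041) + 1/387582 = -6650648295/204814391 + 1/387582 = -2577671362658299/79382371292562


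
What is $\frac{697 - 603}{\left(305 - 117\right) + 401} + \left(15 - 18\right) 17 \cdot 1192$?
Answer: $- \frac{35806394}{589} \approx -60792.0$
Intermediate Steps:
$\frac{697 - 603}{\left(305 - 117\right) + 401} + \left(15 - 18\right) 17 \cdot 1192 = \frac{94}{188 + 401} + \left(-3\right) 17 \cdot 1192 = \frac{94}{589} - 60792 = - \frac{35806394}{589}$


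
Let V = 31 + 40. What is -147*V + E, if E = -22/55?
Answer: -52187/5 ≈ -10437.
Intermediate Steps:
V = 71
E = -2/5 (E = -22*1/55 = -2/5 ≈ -0.40000)
-147*V + E = -147*71 - 2/5 = -10437 - 2/5 = -52187/5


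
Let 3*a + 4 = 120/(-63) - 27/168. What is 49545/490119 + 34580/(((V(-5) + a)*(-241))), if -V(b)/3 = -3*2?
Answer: -2815265057265/317069907329 ≈ -8.8790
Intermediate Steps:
V(b) = 18 (V(b) = -(-9)*2 = -3*(-6) = 18)
a = -1019/504 (a = -4/3 + (120/(-63) - 27/168)/3 = -4/3 + (120*(-1/63) - 27*1/168)/3 = -4/3 + (-40/21 - 9/56)/3 = -4/3 + (1/3)*(-347/168) = -4/3 - 347/504 = -1019/504 ≈ -2.0218)
49545/490119 + 34580/(((V(-5) + a)*(-241))) = 49545/490119 + 34580/(((18 - 1019/504)*(-241))) = 49545*(1/490119) + 34580/(((8053/504)*(-241))) = 16515/163373 + 34580/(-1940773/504) = 16515/163373 + 34580*(-504/1940773) = 16515/163373 - 17428320/1940773 = -2815265057265/317069907329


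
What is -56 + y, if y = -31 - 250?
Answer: -337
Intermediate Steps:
y = -281
-56 + y = -56 - 281 = -337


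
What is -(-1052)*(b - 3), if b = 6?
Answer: 3156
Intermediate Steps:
-(-1052)*(b - 3) = -(-1052)*(6 - 3) = -(-1052)*3 = -526*(-6) = 3156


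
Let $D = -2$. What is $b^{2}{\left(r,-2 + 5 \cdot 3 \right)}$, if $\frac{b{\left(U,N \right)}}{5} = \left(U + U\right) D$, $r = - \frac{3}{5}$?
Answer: $144$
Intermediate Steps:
$r = - \frac{3}{5}$ ($r = \left(-3\right) \frac{1}{5} = - \frac{3}{5} \approx -0.6$)
$b{\left(U,N \right)} = - 20 U$ ($b{\left(U,N \right)} = 5 \left(U + U\right) \left(-2\right) = 5 \cdot 2 U \left(-2\right) = 5 \left(- 4 U\right) = - 20 U$)
$b^{2}{\left(r,-2 + 5 \cdot 3 \right)} = \left(\left(-20\right) \left(- \frac{3}{5}\right)\right)^{2} = 12^{2} = 144$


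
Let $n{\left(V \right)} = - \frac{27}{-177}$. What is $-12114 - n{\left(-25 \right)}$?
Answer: $- \frac{714735}{59} \approx -12114.0$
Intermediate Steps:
$n{\left(V \right)} = \frac{9}{59}$ ($n{\left(V \right)} = \left(-27\right) \left(- \frac{1}{177}\right) = \frac{9}{59}$)
$-12114 - n{\left(-25 \right)} = -12114 - \frac{9}{59} = - \frac{714735}{59}$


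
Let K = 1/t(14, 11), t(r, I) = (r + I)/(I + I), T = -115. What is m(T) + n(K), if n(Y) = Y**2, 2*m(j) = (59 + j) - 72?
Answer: -39516/625 ≈ -63.226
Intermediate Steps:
t(r, I) = (I + r)/(2*I) (t(r, I) = (I + r)/((2*I)) = (I + r)*(1/(2*I)) = (I + r)/(2*I))
m(j) = -13/2 + j/2 (m(j) = ((59 + j) - 72)/2 = (-13 + j)/2 = -13/2 + j/2)
K = 22/25 (K = 1/((1/2)*(11 + 14)/11) = 1/((1/2)*(1/11)*25) = 1/(25/22) = 22/25 ≈ 0.88000)
m(T) + n(K) = (-13/2 + (1/2)*(-115)) + (22/25)**2 = (-13/2 - 115/2) + 484/625 = -64 + 484/625 = -39516/625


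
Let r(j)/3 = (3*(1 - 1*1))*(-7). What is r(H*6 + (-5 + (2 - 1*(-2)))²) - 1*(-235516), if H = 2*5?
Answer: 235516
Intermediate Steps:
H = 10
r(j) = 0 (r(j) = 3*((3*(1 - 1*1))*(-7)) = 3*((3*(1 - 1))*(-7)) = 3*((3*0)*(-7)) = 3*(0*(-7)) = 3*0 = 0)
r(H*6 + (-5 + (2 - 1*(-2)))²) - 1*(-235516) = 0 - 1*(-235516) = 0 + 235516 = 235516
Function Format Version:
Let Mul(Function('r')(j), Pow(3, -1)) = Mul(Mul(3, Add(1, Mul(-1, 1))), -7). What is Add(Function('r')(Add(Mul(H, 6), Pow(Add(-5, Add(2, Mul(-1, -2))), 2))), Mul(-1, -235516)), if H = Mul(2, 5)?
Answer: 235516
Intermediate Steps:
H = 10
Function('r')(j) = 0 (Function('r')(j) = Mul(3, Mul(Mul(3, Add(1, Mul(-1, 1))), -7)) = Mul(3, Mul(Mul(3, Add(1, -1)), -7)) = Mul(3, Mul(Mul(3, 0), -7)) = Mul(3, Mul(0, -7)) = Mul(3, 0) = 0)
Add(Function('r')(Add(Mul(H, 6), Pow(Add(-5, Add(2, Mul(-1, -2))), 2))), Mul(-1, -235516)) = Add(0, Mul(-1, -235516)) = Add(0, 235516) = 235516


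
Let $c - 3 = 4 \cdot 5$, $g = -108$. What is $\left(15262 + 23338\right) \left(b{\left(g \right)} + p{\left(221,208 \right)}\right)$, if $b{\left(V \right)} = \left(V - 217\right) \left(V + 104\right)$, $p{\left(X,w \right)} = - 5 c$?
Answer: $45741000$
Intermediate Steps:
$c = 23$ ($c = 3 + 4 \cdot 5 = 3 + 20 = 23$)
$p{\left(X,w \right)} = -115$ ($p{\left(X,w \right)} = \left(-5\right) 23 = -115$)
$b{\left(V \right)} = \left(-217 + V\right) \left(104 + V\right)$
$\left(15262 + 23338\right) \left(b{\left(g \right)} + p{\left(221,208 \right)}\right) = \left(15262 + 23338\right) \left(\left(-22568 + \left(-108\right)^{2} - -12204\right) - 115\right) = 38600 \left(\left(-22568 + 11664 + 12204\right) - 115\right) = 38600 \left(1300 - 115\right) = 38600 \cdot 1185 = 45741000$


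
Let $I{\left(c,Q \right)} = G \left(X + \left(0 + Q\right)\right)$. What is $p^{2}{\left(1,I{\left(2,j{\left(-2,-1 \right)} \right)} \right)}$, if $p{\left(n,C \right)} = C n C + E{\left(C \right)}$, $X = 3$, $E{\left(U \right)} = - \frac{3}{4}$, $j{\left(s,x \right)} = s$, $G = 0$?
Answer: $\frac{9}{16} \approx 0.5625$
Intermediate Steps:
$E{\left(U \right)} = - \frac{3}{4}$ ($E{\left(U \right)} = \left(-3\right) \frac{1}{4} = - \frac{3}{4}$)
$I{\left(c,Q \right)} = 0$ ($I{\left(c,Q \right)} = 0 \left(3 + \left(0 + Q\right)\right) = 0 \left(3 + Q\right) = 0$)
$p{\left(n,C \right)} = - \frac{3}{4} + n C^{2}$ ($p{\left(n,C \right)} = C n C - \frac{3}{4} = n C^{2} - \frac{3}{4} = - \frac{3}{4} + n C^{2}$)
$p^{2}{\left(1,I{\left(2,j{\left(-2,-1 \right)} \right)} \right)} = \left(- \frac{3}{4} + 1 \cdot 0^{2}\right)^{2} = \left(- \frac{3}{4} + 1 \cdot 0\right)^{2} = \left(- \frac{3}{4} + 0\right)^{2} = \left(- \frac{3}{4}\right)^{2} = \frac{9}{16}$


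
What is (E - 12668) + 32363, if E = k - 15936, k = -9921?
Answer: -6162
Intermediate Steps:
E = -25857 (E = -9921 - 15936 = -25857)
(E - 12668) + 32363 = (-25857 - 12668) + 32363 = -38525 + 32363 = -6162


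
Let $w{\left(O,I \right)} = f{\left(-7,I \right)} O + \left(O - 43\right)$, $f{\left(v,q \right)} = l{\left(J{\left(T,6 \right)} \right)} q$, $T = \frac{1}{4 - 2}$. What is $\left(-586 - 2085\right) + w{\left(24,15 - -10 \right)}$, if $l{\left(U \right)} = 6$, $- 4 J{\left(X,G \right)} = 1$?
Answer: $910$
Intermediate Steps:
$T = \frac{1}{2} \approx 0.5$
$J{\left(X,G \right)} = - \frac{1}{4}$ ($J{\left(X,G \right)} = \left(- \frac{1}{4}\right) 1 = - \frac{1}{4}$)
$f{\left(v,q \right)} = 6 q$
$w{\left(O,I \right)} = -43 + O + 6 I O$ ($w{\left(O,I \right)} = 6 I O + \left(O - 43\right) = 6 I O + \left(-43 + O\right) = -43 + O + 6 I O$)
$\left(-586 - 2085\right) + w{\left(24,15 - -10 \right)} = \left(-586 - 2085\right) + \left(-43 + 24 + 6 \left(15 - -10\right) 24\right) = -2671 + \left(-43 + 24 + 6 \left(15 + 10\right) 24\right) = -2671 + \left(-43 + 24 + 6 \cdot 25 \cdot 24\right) = -2671 + \left(-43 + 24 + 3600\right) = -2671 + 3581 = 910$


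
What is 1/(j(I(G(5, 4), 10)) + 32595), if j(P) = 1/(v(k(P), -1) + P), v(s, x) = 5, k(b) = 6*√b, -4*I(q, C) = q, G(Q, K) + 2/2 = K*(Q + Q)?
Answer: 19/619301 ≈ 3.0680e-5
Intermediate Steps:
G(Q, K) = -1 + 2*K*Q (G(Q, K) = -1 + K*(Q + Q) = -1 + K*(2*Q) = -1 + 2*K*Q)
I(q, C) = -q/4
j(P) = 1/(5 + P)
1/(j(I(G(5, 4), 10)) + 32595) = 1/(1/(5 - (-1 + 2*4*5)/4) + 32595) = 1/(1/(5 - (-1 + 40)/4) + 32595) = 1/(1/(5 - ¼*39) + 32595) = 1/(1/(5 - 39/4) + 32595) = 1/(1/(-19/4) + 32595) = 1/(-4/19 + 32595) = 1/(619301/19) = 19/619301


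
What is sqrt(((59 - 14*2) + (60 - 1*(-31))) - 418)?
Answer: 2*I*sqrt(74) ≈ 17.205*I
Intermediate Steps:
sqrt(((59 - 14*2) + (60 - 1*(-31))) - 418) = sqrt(((59 - 28) + (60 + 31)) - 418) = sqrt((31 + 91) - 418) = sqrt(122 - 418) = sqrt(-296) = 2*I*sqrt(74)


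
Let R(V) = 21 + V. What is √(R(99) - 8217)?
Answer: I*√8097 ≈ 89.983*I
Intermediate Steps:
√(R(99) - 8217) = √((21 + 99) - 8217) = √(120 - 8217) = √(-8097) = I*√8097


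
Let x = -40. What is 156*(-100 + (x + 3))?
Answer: -21372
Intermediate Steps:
156*(-100 + (x + 3)) = 156*(-100 + (-40 + 3)) = 156*(-100 - 37) = 156*(-137) = -21372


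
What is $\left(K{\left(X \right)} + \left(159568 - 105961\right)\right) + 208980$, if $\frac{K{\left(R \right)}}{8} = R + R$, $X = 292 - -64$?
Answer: $268283$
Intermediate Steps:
$X = 356$ ($X = 292 + 64 = 356$)
$K{\left(R \right)} = 16 R$ ($K{\left(R \right)} = 8 \left(R + R\right) = 8 \cdot 2 R = 16 R$)
$\left(K{\left(X \right)} + \left(159568 - 105961\right)\right) + 208980 = \left(16 \cdot 356 + \left(159568 - 105961\right)\right) + 208980 = \left(5696 + 53607\right) + 208980 = 59303 + 208980 = 268283$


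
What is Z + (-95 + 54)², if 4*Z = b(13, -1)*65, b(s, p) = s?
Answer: 7569/4 ≈ 1892.3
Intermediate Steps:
Z = 845/4 (Z = (13*65)/4 = (¼)*845 = 845/4 ≈ 211.25)
Z + (-95 + 54)² = 845/4 + (-95 + 54)² = 845/4 + (-41)² = 845/4 + 1681 = 7569/4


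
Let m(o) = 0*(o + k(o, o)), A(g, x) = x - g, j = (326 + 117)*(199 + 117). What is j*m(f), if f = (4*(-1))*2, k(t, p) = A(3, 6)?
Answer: 0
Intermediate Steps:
j = 139988 (j = 443*316 = 139988)
k(t, p) = 3 (k(t, p) = 6 - 1*3 = 6 - 3 = 3)
f = -8 (f = -4*2 = -8)
m(o) = 0 (m(o) = 0*(o + 3) = 0*(3 + o) = 0)
j*m(f) = 139988*0 = 0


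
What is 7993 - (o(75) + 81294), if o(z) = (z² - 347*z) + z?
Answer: -52976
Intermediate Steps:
o(z) = z² - 346*z
7993 - (o(75) + 81294) = 7993 - (75*(-346 + 75) + 81294) = 7993 - (75*(-271) + 81294) = 7993 - (-20325 + 81294) = 7993 - 1*60969 = 7993 - 60969 = -52976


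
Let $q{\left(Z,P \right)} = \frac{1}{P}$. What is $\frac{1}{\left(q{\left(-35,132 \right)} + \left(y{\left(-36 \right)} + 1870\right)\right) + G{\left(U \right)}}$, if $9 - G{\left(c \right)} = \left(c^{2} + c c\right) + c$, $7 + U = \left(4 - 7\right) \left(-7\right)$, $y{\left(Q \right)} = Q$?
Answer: $\frac{132}{189685} \approx 0.00069589$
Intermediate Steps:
$U = 14$ ($U = -7 + \left(4 - 7\right) \left(-7\right) = -7 - -21 = -7 + 21 = 14$)
$G{\left(c \right)} = 9 - c - 2 c^{2}$ ($G{\left(c \right)} = 9 - \left(\left(c^{2} + c c\right) + c\right) = 9 - \left(\left(c^{2} + c^{2}\right) + c\right) = 9 - \left(2 c^{2} + c\right) = 9 - \left(c + 2 c^{2}\right) = 9 - c - 2 c^{2}$)
$\frac{1}{\left(q{\left(-35,132 \right)} + \left(y{\left(-36 \right)} + 1870\right)\right) + G{\left(U \right)}} = \frac{1}{\left(\frac{1}{132} + \left(-36 + 1870\right)\right) - \left(5 + 392\right)} = \frac{1}{\left(\frac{1}{132} + 1834\right) - 397} = \frac{1}{\frac{242089}{132} - 397} = \frac{1}{\frac{189685}{132}} = \frac{132}{189685}$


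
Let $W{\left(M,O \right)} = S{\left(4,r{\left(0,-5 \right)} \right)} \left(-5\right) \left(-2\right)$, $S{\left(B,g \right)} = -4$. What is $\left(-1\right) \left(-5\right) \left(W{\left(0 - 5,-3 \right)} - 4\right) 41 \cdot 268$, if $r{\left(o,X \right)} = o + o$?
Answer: $-2417360$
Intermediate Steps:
$r{\left(o,X \right)} = 2 o$
$W{\left(M,O \right)} = -40$ ($W{\left(M,O \right)} = \left(-4\right) \left(-5\right) \left(-2\right) = 20 \left(-2\right) = -40$)
$\left(-1\right) \left(-5\right) \left(W{\left(0 - 5,-3 \right)} - 4\right) 41 \cdot 268 = \left(-1\right) \left(-5\right) \left(-40 - 4\right) 41 \cdot 268 = 5 \left(-44\right) 41 \cdot 268 = \left(-220\right) 41 \cdot 268 = \left(-9020\right) 268 = -2417360$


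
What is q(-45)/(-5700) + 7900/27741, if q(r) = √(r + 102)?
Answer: 7900/27741 - √57/5700 ≈ 0.28345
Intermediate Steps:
q(r) = √(102 + r)
q(-45)/(-5700) + 7900/27741 = √(102 - 45)/(-5700) + 7900/27741 = √57*(-1/5700) + 7900*(1/27741) = -√57/5700 + 7900/27741 = 7900/27741 - √57/5700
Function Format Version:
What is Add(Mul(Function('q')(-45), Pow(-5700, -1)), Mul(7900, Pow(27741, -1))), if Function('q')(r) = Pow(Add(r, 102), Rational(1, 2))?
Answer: Add(Rational(7900, 27741), Mul(Rational(-1, 5700), Pow(57, Rational(1, 2)))) ≈ 0.28345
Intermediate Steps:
Function('q')(r) = Pow(Add(102, r), Rational(1, 2))
Add(Mul(Function('q')(-45), Pow(-5700, -1)), Mul(7900, Pow(27741, -1))) = Add(Mul(Pow(Add(102, -45), Rational(1, 2)), Pow(-5700, -1)), Mul(7900, Pow(27741, -1))) = Add(Mul(Pow(57, Rational(1, 2)), Rational(-1, 5700)), Mul(7900, Rational(1, 27741))) = Add(Mul(Rational(-1, 5700), Pow(57, Rational(1, 2))), Rational(7900, 27741)) = Add(Rational(7900, 27741), Mul(Rational(-1, 5700), Pow(57, Rational(1, 2))))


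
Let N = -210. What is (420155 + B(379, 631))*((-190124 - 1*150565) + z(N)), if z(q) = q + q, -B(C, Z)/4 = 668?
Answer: -142407208647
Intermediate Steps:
B(C, Z) = -2672 (B(C, Z) = -4*668 = -2672)
z(q) = 2*q
(420155 + B(379, 631))*((-190124 - 1*150565) + z(N)) = (420155 - 2672)*((-190124 - 1*150565) + 2*(-210)) = 417483*((-190124 - 150565) - 420) = 417483*(-340689 - 420) = 417483*(-341109) = -142407208647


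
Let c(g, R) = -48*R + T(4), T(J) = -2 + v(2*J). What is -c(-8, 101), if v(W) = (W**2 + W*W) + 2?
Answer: 4720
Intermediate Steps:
v(W) = 2 + 2*W**2 (v(W) = (W**2 + W**2) + 2 = 2*W**2 + 2 = 2 + 2*W**2)
T(J) = 8*J**2 (T(J) = -2 + (2 + 2*(2*J)**2) = -2 + (2 + 2*(4*J**2)) = -2 + (2 + 8*J**2) = 8*J**2)
c(g, R) = 128 - 48*R (c(g, R) = -48*R + 8*4**2 = -48*R + 8*16 = -48*R + 128 = 128 - 48*R)
-c(-8, 101) = -(128 - 48*101) = -(128 - 4848) = -1*(-4720) = 4720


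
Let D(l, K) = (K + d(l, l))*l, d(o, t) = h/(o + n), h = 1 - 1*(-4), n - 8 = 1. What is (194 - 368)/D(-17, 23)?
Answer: 1392/3043 ≈ 0.45744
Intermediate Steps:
n = 9 (n = 8 + 1 = 9)
h = 5 (h = 1 + 4 = 5)
d(o, t) = 5/(9 + o) (d(o, t) = 5/(o + 9) = 5/(9 + o))
D(l, K) = l*(K + 5/(9 + l)) (D(l, K) = (K + 5/(9 + l))*l = l*(K + 5/(9 + l)))
(194 - 368)/D(-17, 23) = (194 - 368)/((-17*(5 + 23*(9 - 17))/(9 - 17))) = -174/(-17*(5 + 23*(-8))/(-8)) = -174/(-17*(-⅛)*(5 - 184)) = -174/(-17*(-⅛)*(-179)) = -174/(-3043/8) = -8/3043*(-174) = 1392/3043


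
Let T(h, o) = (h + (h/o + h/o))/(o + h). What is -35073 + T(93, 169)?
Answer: -1552946391/44278 ≈ -35073.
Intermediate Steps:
T(h, o) = (h + 2*h/o)/(h + o)
-35073 + T(93, 169) = -35073 + 93*(2 + 169)/(169*(93 + 169)) = -35073 + 93*(1/169)*171/262 = -35073 + 93*(1/169)*(1/262)*171 = -35073 + 15903/44278 = -1552946391/44278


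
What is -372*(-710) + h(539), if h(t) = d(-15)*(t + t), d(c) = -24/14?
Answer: 262272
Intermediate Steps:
d(c) = -12/7 (d(c) = -24*1/14 = -12/7)
h(t) = -24*t/7 (h(t) = -12*(t + t)/7 = -24*t/7)
-372*(-710) + h(539) = -372*(-710) - 24/7*539 = 264120 - 1848 = 262272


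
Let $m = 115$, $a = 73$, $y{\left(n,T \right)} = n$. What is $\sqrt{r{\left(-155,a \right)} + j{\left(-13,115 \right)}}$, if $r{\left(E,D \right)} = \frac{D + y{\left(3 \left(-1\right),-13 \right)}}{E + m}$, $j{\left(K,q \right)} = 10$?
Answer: $\frac{\sqrt{33}}{2} \approx 2.8723$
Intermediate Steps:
$r{\left(E,D \right)} = \frac{-3 + D}{115 + E}$ ($r{\left(E,D \right)} = \frac{D + 3 \left(-1\right)}{E + 115} = \frac{D - 3}{115 + E} = \frac{-3 + D}{115 + E}$)
$\sqrt{r{\left(-155,a \right)} + j{\left(-13,115 \right)}} = \sqrt{\frac{-3 + 73}{115 - 155} + 10} = \sqrt{\frac{1}{-40} \cdot 70 + 10} = \sqrt{\left(- \frac{1}{40}\right) 70 + 10} = \sqrt{- \frac{7}{4} + 10} = \sqrt{\frac{33}{4}} = \frac{\sqrt{33}}{2}$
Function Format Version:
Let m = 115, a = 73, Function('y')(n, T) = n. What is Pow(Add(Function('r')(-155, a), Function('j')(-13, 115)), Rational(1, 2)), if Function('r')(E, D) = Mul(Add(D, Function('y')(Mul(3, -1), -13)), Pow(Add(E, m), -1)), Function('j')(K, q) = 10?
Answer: Mul(Rational(1, 2), Pow(33, Rational(1, 2))) ≈ 2.8723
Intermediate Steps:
Function('r')(E, D) = Mul(Pow(Add(115, E), -1), Add(-3, D)) (Function('r')(E, D) = Mul(Add(D, Mul(3, -1)), Pow(Add(E, 115), -1)) = Mul(Add(D, -3), Pow(Add(115, E), -1)) = Mul(Add(-3, D), Pow(Add(115, E), -1)) = Mul(Pow(Add(115, E), -1), Add(-3, D)))
Pow(Add(Function('r')(-155, a), Function('j')(-13, 115)), Rational(1, 2)) = Pow(Add(Mul(Pow(Add(115, -155), -1), Add(-3, 73)), 10), Rational(1, 2)) = Pow(Add(Mul(Pow(-40, -1), 70), 10), Rational(1, 2)) = Pow(Add(Mul(Rational(-1, 40), 70), 10), Rational(1, 2)) = Pow(Add(Rational(-7, 4), 10), Rational(1, 2)) = Pow(Rational(33, 4), Rational(1, 2)) = Mul(Rational(1, 2), Pow(33, Rational(1, 2)))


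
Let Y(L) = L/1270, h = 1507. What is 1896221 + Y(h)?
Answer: 2408202177/1270 ≈ 1.8962e+6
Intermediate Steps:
Y(L) = L/1270 (Y(L) = L*(1/1270) = L/1270)
1896221 + Y(h) = 1896221 + (1/1270)*1507 = 1896221 + 1507/1270 = 2408202177/1270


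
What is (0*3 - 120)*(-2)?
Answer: 240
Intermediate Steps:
(0*3 - 120)*(-2) = (0 - 120)*(-2) = -120*(-2) = 240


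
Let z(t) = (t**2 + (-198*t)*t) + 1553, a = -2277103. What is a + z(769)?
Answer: -118773667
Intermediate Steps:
z(t) = 1553 - 197*t**2 (z(t) = (t**2 - 198*t**2) + 1553 = -197*t**2 + 1553 = 1553 - 197*t**2)
a + z(769) = -2277103 + (1553 - 197*769**2) = -2277103 + (1553 - 197*591361) = -2277103 + (1553 - 116498117) = -2277103 - 116496564 = -118773667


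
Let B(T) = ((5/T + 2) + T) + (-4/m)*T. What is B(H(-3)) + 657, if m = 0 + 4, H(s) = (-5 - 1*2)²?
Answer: 32296/49 ≈ 659.10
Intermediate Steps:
H(s) = 49 (H(s) = (-5 - 2)² = (-7)² = 49)
m = 4
B(T) = 2 + 5/T (B(T) = ((5/T + 2) + T) + (-4/4)*T = ((2 + 5/T) + T) + (-4*¼)*T = (2 + T + 5/T) - T = 2 + 5/T)
B(H(-3)) + 657 = (2 + 5/49) + 657 = 103/49 + 657 = 32296/49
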